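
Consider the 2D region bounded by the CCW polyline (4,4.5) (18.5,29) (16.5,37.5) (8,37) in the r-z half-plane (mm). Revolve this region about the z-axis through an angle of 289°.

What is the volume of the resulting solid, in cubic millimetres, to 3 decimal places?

Volume = 12218.148 mm³

Profile (r,z), 4 vertices: (4,4.5) (18.5,29) (16.5,37.5) (8,37)
edge 0: (4,4.5)→(18.5,29)  cross = 4·29 − 18.5·4.5 = 32.7500; (r_i+r_j)·cross = 22.5·32.7500 = 736.8750
edge 1: (18.5,29)→(16.5,37.5)  cross = 18.5·37.5 − 16.5·29 = 215.2500; (r_i+r_j)·cross = 35·215.2500 = 7533.7500
edge 2: (16.5,37.5)→(8,37)  cross = 16.5·37 − 8·37.5 = 310.5000; (r_i+r_j)·cross = 24.5·310.5000 = 7607.2500
edge 3: (8,37)→(4,4.5)  cross = 8·4.5 − 4·37 = -112.0000; (r_i+r_j)·cross = 12·-112.0000 = -1344.0000
Σcross = 446.5000 → A = |Σcross|/2 = 223.2500 mm²
Σ(r_i+r_j)·cross = 14533.8750 → first moment M = |Σ|/6 = 2422.3125
R_c = M/A = 2422.3125/223.2500 = 10.8502 mm
θ = 289° = 5.044002 rad
V = θ·R_c·A = 5.044002·10.8502·223.2500 = 12218.148 mm³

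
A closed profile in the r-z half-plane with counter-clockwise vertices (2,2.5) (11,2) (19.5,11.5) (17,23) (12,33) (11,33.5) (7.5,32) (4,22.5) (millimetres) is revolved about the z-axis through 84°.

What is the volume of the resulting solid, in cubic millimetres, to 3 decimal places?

Volume = 5591.188 mm³

Profile (r,z), 8 vertices: (2,2.5) (11,2) (19.5,11.5) (17,23) (12,33) (11,33.5) (7.5,32) (4,22.5)
edge 0: (2,2.5)→(11,2)  cross = 2·2 − 11·2.5 = -23.5000; (r_i+r_j)·cross = 13·-23.5000 = -305.5000
edge 1: (11,2)→(19.5,11.5)  cross = 11·11.5 − 19.5·2 = 87.5000; (r_i+r_j)·cross = 30.5·87.5000 = 2668.7500
edge 2: (19.5,11.5)→(17,23)  cross = 19.5·23 − 17·11.5 = 253.0000; (r_i+r_j)·cross = 36.5·253.0000 = 9234.5000
edge 3: (17,23)→(12,33)  cross = 17·33 − 12·23 = 285.0000; (r_i+r_j)·cross = 29·285.0000 = 8265.0000
edge 4: (12,33)→(11,33.5)  cross = 12·33.5 − 11·33 = 39.0000; (r_i+r_j)·cross = 23·39.0000 = 897.0000
edge 5: (11,33.5)→(7.5,32)  cross = 11·32 − 7.5·33.5 = 100.7500; (r_i+r_j)·cross = 18.5·100.7500 = 1863.8750
edge 6: (7.5,32)→(4,22.5)  cross = 7.5·22.5 − 4·32 = 40.7500; (r_i+r_j)·cross = 11.5·40.7500 = 468.6250
edge 7: (4,22.5)→(2,2.5)  cross = 4·2.5 − 2·22.5 = -35.0000; (r_i+r_j)·cross = 6·-35.0000 = -210.0000
Σcross = 747.5000 → A = |Σcross|/2 = 373.7500 mm²
Σ(r_i+r_j)·cross = 22882.2500 → first moment M = |Σ|/6 = 3813.7083
R_c = M/A = 3813.7083/373.7500 = 10.2039 mm
θ = 84° = 1.466077 rad
V = θ·R_c·A = 1.466077·10.2039·373.7500 = 5591.188 mm³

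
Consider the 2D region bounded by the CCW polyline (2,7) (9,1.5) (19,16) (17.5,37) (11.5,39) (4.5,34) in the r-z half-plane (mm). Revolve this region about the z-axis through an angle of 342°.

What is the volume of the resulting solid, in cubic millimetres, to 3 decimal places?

Volume = 28529.209 mm³

Profile (r,z), 6 vertices: (2,7) (9,1.5) (19,16) (17.5,37) (11.5,39) (4.5,34)
edge 0: (2,7)→(9,1.5)  cross = 2·1.5 − 9·7 = -60.0000; (r_i+r_j)·cross = 11·-60.0000 = -660.0000
edge 1: (9,1.5)→(19,16)  cross = 9·16 − 19·1.5 = 115.5000; (r_i+r_j)·cross = 28·115.5000 = 3234.0000
edge 2: (19,16)→(17.5,37)  cross = 19·37 − 17.5·16 = 423.0000; (r_i+r_j)·cross = 36.5·423.0000 = 15439.5000
edge 3: (17.5,37)→(11.5,39)  cross = 17.5·39 − 11.5·37 = 257.0000; (r_i+r_j)·cross = 29·257.0000 = 7453.0000
edge 4: (11.5,39)→(4.5,34)  cross = 11.5·34 − 4.5·39 = 215.5000; (r_i+r_j)·cross = 16·215.5000 = 3448.0000
edge 5: (4.5,34)→(2,7)  cross = 4.5·7 − 2·34 = -36.5000; (r_i+r_j)·cross = 6.5·-36.5000 = -237.2500
Σcross = 914.5000 → A = |Σcross|/2 = 457.2500 mm²
Σ(r_i+r_j)·cross = 28677.2500 → first moment M = |Σ|/6 = 4779.5417
R_c = M/A = 4779.5417/457.2500 = 10.4528 mm
θ = 342° = 5.969026 rad
V = θ·R_c·A = 5.969026·10.4528·457.2500 = 28529.209 mm³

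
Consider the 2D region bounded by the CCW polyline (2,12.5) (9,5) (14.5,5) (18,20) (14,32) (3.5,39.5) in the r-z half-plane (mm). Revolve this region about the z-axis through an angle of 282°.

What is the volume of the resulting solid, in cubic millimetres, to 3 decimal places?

Profile (r,z), 6 vertices: (2,12.5) (9,5) (14.5,5) (18,20) (14,32) (3.5,39.5)
edge 0: (2,12.5)→(9,5)  cross = 2·5 − 9·12.5 = -102.5000; (r_i+r_j)·cross = 11·-102.5000 = -1127.5000
edge 1: (9,5)→(14.5,5)  cross = 9·5 − 14.5·5 = -27.5000; (r_i+r_j)·cross = 23.5·-27.5000 = -646.2500
edge 2: (14.5,5)→(18,20)  cross = 14.5·20 − 18·5 = 200.0000; (r_i+r_j)·cross = 32.5·200.0000 = 6500.0000
edge 3: (18,20)→(14,32)  cross = 18·32 − 14·20 = 296.0000; (r_i+r_j)·cross = 32·296.0000 = 9472.0000
edge 4: (14,32)→(3.5,39.5)  cross = 14·39.5 − 3.5·32 = 441.0000; (r_i+r_j)·cross = 17.5·441.0000 = 7717.5000
edge 5: (3.5,39.5)→(2,12.5)  cross = 3.5·12.5 − 2·39.5 = -35.2500; (r_i+r_j)·cross = 5.5·-35.2500 = -193.8750
Σcross = 771.7500 → A = |Σcross|/2 = 385.8750 mm²
Σ(r_i+r_j)·cross = 21721.8750 → first moment M = |Σ|/6 = 3620.3125
R_c = M/A = 3620.3125/385.8750 = 9.3821 mm
θ = 282° = 4.921828 rad
V = θ·R_c·A = 4.921828·9.3821·385.8750 = 17818.557 mm³

Volume = 17818.557 mm³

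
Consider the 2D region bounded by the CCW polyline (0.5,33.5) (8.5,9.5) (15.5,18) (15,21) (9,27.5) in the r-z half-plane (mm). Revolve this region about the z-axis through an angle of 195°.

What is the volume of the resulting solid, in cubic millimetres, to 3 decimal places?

Volume = 4202.267 mm³

Profile (r,z), 5 vertices: (0.5,33.5) (8.5,9.5) (15.5,18) (15,21) (9,27.5)
edge 0: (0.5,33.5)→(8.5,9.5)  cross = 0.5·9.5 − 8.5·33.5 = -280.0000; (r_i+r_j)·cross = 9·-280.0000 = -2520.0000
edge 1: (8.5,9.5)→(15.5,18)  cross = 8.5·18 − 15.5·9.5 = 5.7500; (r_i+r_j)·cross = 24·5.7500 = 138.0000
edge 2: (15.5,18)→(15,21)  cross = 15.5·21 − 15·18 = 55.5000; (r_i+r_j)·cross = 30.5·55.5000 = 1692.7500
edge 3: (15,21)→(9,27.5)  cross = 15·27.5 − 9·21 = 223.5000; (r_i+r_j)·cross = 24·223.5000 = 5364.0000
edge 4: (9,27.5)→(0.5,33.5)  cross = 9·33.5 − 0.5·27.5 = 287.7500; (r_i+r_j)·cross = 9.5·287.7500 = 2733.6250
Σcross = 292.5000 → A = |Σcross|/2 = 146.2500 mm²
Σ(r_i+r_j)·cross = 7408.3750 → first moment M = |Σ|/6 = 1234.7292
R_c = M/A = 1234.7292/146.2500 = 8.4426 mm
θ = 195° = 3.403392 rad
V = θ·R_c·A = 3.403392·8.4426·146.2500 = 4202.267 mm³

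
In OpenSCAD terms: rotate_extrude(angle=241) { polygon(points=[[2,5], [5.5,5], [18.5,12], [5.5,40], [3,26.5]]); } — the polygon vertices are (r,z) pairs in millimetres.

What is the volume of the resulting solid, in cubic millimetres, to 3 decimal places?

Volume = 10822.402 mm³

Profile (r,z), 5 vertices: (2,5) (5.5,5) (18.5,12) (5.5,40) (3,26.5)
edge 0: (2,5)→(5.5,5)  cross = 2·5 − 5.5·5 = -17.5000; (r_i+r_j)·cross = 7.5·-17.5000 = -131.2500
edge 1: (5.5,5)→(18.5,12)  cross = 5.5·12 − 18.5·5 = -26.5000; (r_i+r_j)·cross = 24·-26.5000 = -636.0000
edge 2: (18.5,12)→(5.5,40)  cross = 18.5·40 − 5.5·12 = 674.0000; (r_i+r_j)·cross = 24·674.0000 = 16176.0000
edge 3: (5.5,40)→(3,26.5)  cross = 5.5·26.5 − 3·40 = 25.7500; (r_i+r_j)·cross = 8.5·25.7500 = 218.8750
edge 4: (3,26.5)→(2,5)  cross = 3·5 − 2·26.5 = -38.0000; (r_i+r_j)·cross = 5·-38.0000 = -190.0000
Σcross = 617.7500 → A = |Σcross|/2 = 308.8750 mm²
Σ(r_i+r_j)·cross = 15437.6250 → first moment M = |Σ|/6 = 2572.9375
R_c = M/A = 2572.9375/308.8750 = 8.3300 mm
θ = 241° = 4.206243 rad
V = θ·R_c·A = 4.206243·8.3300·308.8750 = 10822.402 mm³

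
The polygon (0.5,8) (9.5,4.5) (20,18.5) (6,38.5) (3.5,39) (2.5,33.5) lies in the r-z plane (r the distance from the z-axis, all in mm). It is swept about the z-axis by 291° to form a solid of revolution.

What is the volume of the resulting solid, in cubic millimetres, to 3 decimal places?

Profile (r,z), 6 vertices: (0.5,8) (9.5,4.5) (20,18.5) (6,38.5) (3.5,39) (2.5,33.5)
edge 0: (0.5,8)→(9.5,4.5)  cross = 0.5·4.5 − 9.5·8 = -73.7500; (r_i+r_j)·cross = 10·-73.7500 = -737.5000
edge 1: (9.5,4.5)→(20,18.5)  cross = 9.5·18.5 − 20·4.5 = 85.7500; (r_i+r_j)·cross = 29.5·85.7500 = 2529.6250
edge 2: (20,18.5)→(6,38.5)  cross = 20·38.5 − 6·18.5 = 659.0000; (r_i+r_j)·cross = 26·659.0000 = 17134.0000
edge 3: (6,38.5)→(3.5,39)  cross = 6·39 − 3.5·38.5 = 99.2500; (r_i+r_j)·cross = 9.5·99.2500 = 942.8750
edge 4: (3.5,39)→(2.5,33.5)  cross = 3.5·33.5 − 2.5·39 = 19.7500; (r_i+r_j)·cross = 6·19.7500 = 118.5000
edge 5: (2.5,33.5)→(0.5,8)  cross = 2.5·8 − 0.5·33.5 = 3.2500; (r_i+r_j)·cross = 3·3.2500 = 9.7500
Σcross = 793.2500 → A = |Σcross|/2 = 396.6250 mm²
Σ(r_i+r_j)·cross = 19997.2500 → first moment M = |Σ|/6 = 3332.8750
R_c = M/A = 3332.8750/396.6250 = 8.4031 mm
θ = 291° = 5.078908 rad
V = θ·R_c·A = 5.078908·8.4031·396.6250 = 16927.366 mm³

Volume = 16927.366 mm³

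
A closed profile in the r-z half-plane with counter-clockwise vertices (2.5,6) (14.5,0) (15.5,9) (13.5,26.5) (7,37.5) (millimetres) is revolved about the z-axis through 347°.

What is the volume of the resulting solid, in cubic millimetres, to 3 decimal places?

Profile (r,z), 5 vertices: (2.5,6) (14.5,0) (15.5,9) (13.5,26.5) (7,37.5)
edge 0: (2.5,6)→(14.5,0)  cross = 2.5·0 − 14.5·6 = -87.0000; (r_i+r_j)·cross = 17·-87.0000 = -1479.0000
edge 1: (14.5,0)→(15.5,9)  cross = 14.5·9 − 15.5·0 = 130.5000; (r_i+r_j)·cross = 30·130.5000 = 3915.0000
edge 2: (15.5,9)→(13.5,26.5)  cross = 15.5·26.5 − 13.5·9 = 289.2500; (r_i+r_j)·cross = 29·289.2500 = 8388.2500
edge 3: (13.5,26.5)→(7,37.5)  cross = 13.5·37.5 − 7·26.5 = 320.7500; (r_i+r_j)·cross = 20.5·320.7500 = 6575.3750
edge 4: (7,37.5)→(2.5,6)  cross = 7·6 − 2.5·37.5 = -51.7500; (r_i+r_j)·cross = 9.5·-51.7500 = -491.6250
Σcross = 601.7500 → A = |Σcross|/2 = 300.8750 mm²
Σ(r_i+r_j)·cross = 16908.0000 → first moment M = |Σ|/6 = 2818.0000
R_c = M/A = 2818.0000/300.8750 = 9.3660 mm
θ = 347° = 6.056293 rad
V = θ·R_c·A = 6.056293·9.3660·300.8750 = 17066.632 mm³

Volume = 17066.632 mm³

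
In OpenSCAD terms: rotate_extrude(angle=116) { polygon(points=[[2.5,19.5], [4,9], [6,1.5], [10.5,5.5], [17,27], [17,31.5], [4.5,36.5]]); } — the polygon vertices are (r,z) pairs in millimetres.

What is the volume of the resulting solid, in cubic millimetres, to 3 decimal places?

Volume = 5918.022 mm³

Profile (r,z), 7 vertices: (2.5,19.5) (4,9) (6,1.5) (10.5,5.5) (17,27) (17,31.5) (4.5,36.5)
edge 0: (2.5,19.5)→(4,9)  cross = 2.5·9 − 4·19.5 = -55.5000; (r_i+r_j)·cross = 6.5·-55.5000 = -360.7500
edge 1: (4,9)→(6,1.5)  cross = 4·1.5 − 6·9 = -48.0000; (r_i+r_j)·cross = 10·-48.0000 = -480.0000
edge 2: (6,1.5)→(10.5,5.5)  cross = 6·5.5 − 10.5·1.5 = 17.2500; (r_i+r_j)·cross = 16.5·17.2500 = 284.6250
edge 3: (10.5,5.5)→(17,27)  cross = 10.5·27 − 17·5.5 = 190.0000; (r_i+r_j)·cross = 27.5·190.0000 = 5225.0000
edge 4: (17,27)→(17,31.5)  cross = 17·31.5 − 17·27 = 76.5000; (r_i+r_j)·cross = 34·76.5000 = 2601.0000
edge 5: (17,31.5)→(4.5,36.5)  cross = 17·36.5 − 4.5·31.5 = 478.7500; (r_i+r_j)·cross = 21.5·478.7500 = 10293.1250
edge 6: (4.5,36.5)→(2.5,19.5)  cross = 4.5·19.5 − 2.5·36.5 = -3.5000; (r_i+r_j)·cross = 7·-3.5000 = -24.5000
Σcross = 655.5000 → A = |Σcross|/2 = 327.7500 mm²
Σ(r_i+r_j)·cross = 17538.5000 → first moment M = |Σ|/6 = 2923.0833
R_c = M/A = 2923.0833/327.7500 = 8.9186 mm
θ = 116° = 2.024582 rad
V = θ·R_c·A = 2.024582·8.9186·327.7500 = 5918.022 mm³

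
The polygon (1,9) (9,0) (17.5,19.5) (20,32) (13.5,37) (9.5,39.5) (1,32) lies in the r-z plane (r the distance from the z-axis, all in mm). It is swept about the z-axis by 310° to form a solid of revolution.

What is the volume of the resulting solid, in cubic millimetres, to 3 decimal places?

Volume = 24748.849 mm³

Profile (r,z), 7 vertices: (1,9) (9,0) (17.5,19.5) (20,32) (13.5,37) (9.5,39.5) (1,32)
edge 0: (1,9)→(9,0)  cross = 1·0 − 9·9 = -81.0000; (r_i+r_j)·cross = 10·-81.0000 = -810.0000
edge 1: (9,0)→(17.5,19.5)  cross = 9·19.5 − 17.5·0 = 175.5000; (r_i+r_j)·cross = 26.5·175.5000 = 4650.7500
edge 2: (17.5,19.5)→(20,32)  cross = 17.5·32 − 20·19.5 = 170.0000; (r_i+r_j)·cross = 37.5·170.0000 = 6375.0000
edge 3: (20,32)→(13.5,37)  cross = 20·37 − 13.5·32 = 308.0000; (r_i+r_j)·cross = 33.5·308.0000 = 10318.0000
edge 4: (13.5,37)→(9.5,39.5)  cross = 13.5·39.5 − 9.5·37 = 181.7500; (r_i+r_j)·cross = 23·181.7500 = 4180.2500
edge 5: (9.5,39.5)→(1,32)  cross = 9.5·32 − 1·39.5 = 264.5000; (r_i+r_j)·cross = 10.5·264.5000 = 2777.2500
edge 6: (1,32)→(1,9)  cross = 1·9 − 1·32 = -23.0000; (r_i+r_j)·cross = 2·-23.0000 = -46.0000
Σcross = 995.7500 → A = |Σcross|/2 = 497.8750 mm²
Σ(r_i+r_j)·cross = 27445.2500 → first moment M = |Σ|/6 = 4574.2083
R_c = M/A = 4574.2083/497.8750 = 9.1875 mm
θ = 310° = 5.410521 rad
V = θ·R_c·A = 5.410521·9.1875·497.8750 = 24748.849 mm³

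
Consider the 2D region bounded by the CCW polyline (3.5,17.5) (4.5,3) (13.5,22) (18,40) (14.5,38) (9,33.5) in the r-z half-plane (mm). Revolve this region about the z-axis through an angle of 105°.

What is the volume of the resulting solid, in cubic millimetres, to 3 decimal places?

Volume = 3758.119 mm³

Profile (r,z), 6 vertices: (3.5,17.5) (4.5,3) (13.5,22) (18,40) (14.5,38) (9,33.5)
edge 0: (3.5,17.5)→(4.5,3)  cross = 3.5·3 − 4.5·17.5 = -68.2500; (r_i+r_j)·cross = 8·-68.2500 = -546.0000
edge 1: (4.5,3)→(13.5,22)  cross = 4.5·22 − 13.5·3 = 58.5000; (r_i+r_j)·cross = 18·58.5000 = 1053.0000
edge 2: (13.5,22)→(18,40)  cross = 13.5·40 − 18·22 = 144.0000; (r_i+r_j)·cross = 31.5·144.0000 = 4536.0000
edge 3: (18,40)→(14.5,38)  cross = 18·38 − 14.5·40 = 104.0000; (r_i+r_j)·cross = 32.5·104.0000 = 3380.0000
edge 4: (14.5,38)→(9,33.5)  cross = 14.5·33.5 − 9·38 = 143.7500; (r_i+r_j)·cross = 23.5·143.7500 = 3378.1250
edge 5: (9,33.5)→(3.5,17.5)  cross = 9·17.5 − 3.5·33.5 = 40.2500; (r_i+r_j)·cross = 12.5·40.2500 = 503.1250
Σcross = 422.2500 → A = |Σcross|/2 = 211.1250 mm²
Σ(r_i+r_j)·cross = 12304.2500 → first moment M = |Σ|/6 = 2050.7083
R_c = M/A = 2050.7083/211.1250 = 9.7132 mm
θ = 105° = 1.832596 rad
V = θ·R_c·A = 1.832596·9.7132·211.1250 = 3758.119 mm³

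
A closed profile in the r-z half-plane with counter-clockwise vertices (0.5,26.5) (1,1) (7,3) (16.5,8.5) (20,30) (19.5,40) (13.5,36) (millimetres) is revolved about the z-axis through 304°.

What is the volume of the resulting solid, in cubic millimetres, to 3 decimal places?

Volume = 27078.597 mm³

Profile (r,z), 7 vertices: (0.5,26.5) (1,1) (7,3) (16.5,8.5) (20,30) (19.5,40) (13.5,36)
edge 0: (0.5,26.5)→(1,1)  cross = 0.5·1 − 1·26.5 = -26.0000; (r_i+r_j)·cross = 1.5·-26.0000 = -39.0000
edge 1: (1,1)→(7,3)  cross = 1·3 − 7·1 = -4.0000; (r_i+r_j)·cross = 8·-4.0000 = -32.0000
edge 2: (7,3)→(16.5,8.5)  cross = 7·8.5 − 16.5·3 = 10.0000; (r_i+r_j)·cross = 23.5·10.0000 = 235.0000
edge 3: (16.5,8.5)→(20,30)  cross = 16.5·30 − 20·8.5 = 325.0000; (r_i+r_j)·cross = 36.5·325.0000 = 11862.5000
edge 4: (20,30)→(19.5,40)  cross = 20·40 − 19.5·30 = 215.0000; (r_i+r_j)·cross = 39.5·215.0000 = 8492.5000
edge 5: (19.5,40)→(13.5,36)  cross = 19.5·36 − 13.5·40 = 162.0000; (r_i+r_j)·cross = 33·162.0000 = 5346.0000
edge 6: (13.5,36)→(0.5,26.5)  cross = 13.5·26.5 − 0.5·36 = 339.7500; (r_i+r_j)·cross = 14·339.7500 = 4756.5000
Σcross = 1021.7500 → A = |Σcross|/2 = 510.8750 mm²
Σ(r_i+r_j)·cross = 30621.5000 → first moment M = |Σ|/6 = 5103.5833
R_c = M/A = 5103.5833/510.8750 = 9.9899 mm
θ = 304° = 5.305801 rad
V = θ·R_c·A = 5.305801·9.9899·510.8750 = 27078.597 mm³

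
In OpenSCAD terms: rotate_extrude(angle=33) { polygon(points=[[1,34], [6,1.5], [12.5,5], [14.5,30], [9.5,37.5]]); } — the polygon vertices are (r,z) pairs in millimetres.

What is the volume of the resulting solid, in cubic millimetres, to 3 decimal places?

Profile (r,z), 5 vertices: (1,34) (6,1.5) (12.5,5) (14.5,30) (9.5,37.5)
edge 0: (1,34)→(6,1.5)  cross = 1·1.5 − 6·34 = -202.5000; (r_i+r_j)·cross = 7·-202.5000 = -1417.5000
edge 1: (6,1.5)→(12.5,5)  cross = 6·5 − 12.5·1.5 = 11.2500; (r_i+r_j)·cross = 18.5·11.2500 = 208.1250
edge 2: (12.5,5)→(14.5,30)  cross = 12.5·30 − 14.5·5 = 302.5000; (r_i+r_j)·cross = 27·302.5000 = 8167.5000
edge 3: (14.5,30)→(9.5,37.5)  cross = 14.5·37.5 − 9.5·30 = 258.7500; (r_i+r_j)·cross = 24·258.7500 = 6210.0000
edge 4: (9.5,37.5)→(1,34)  cross = 9.5·34 − 1·37.5 = 285.5000; (r_i+r_j)·cross = 10.5·285.5000 = 2997.7500
Σcross = 655.5000 → A = |Σcross|/2 = 327.7500 mm²
Σ(r_i+r_j)·cross = 16165.8750 → first moment M = |Σ|/6 = 2694.3125
R_c = M/A = 2694.3125/327.7500 = 8.2206 mm
θ = 33° = 0.575959 rad
V = θ·R_c·A = 0.575959·8.2206·327.7500 = 1551.813 mm³

Volume = 1551.813 mm³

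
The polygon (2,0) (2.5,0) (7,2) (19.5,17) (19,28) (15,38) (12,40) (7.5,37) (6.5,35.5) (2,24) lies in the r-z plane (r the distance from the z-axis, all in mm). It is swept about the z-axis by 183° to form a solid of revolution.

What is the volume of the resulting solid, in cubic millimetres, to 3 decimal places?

Volume = 15228.766 mm³

Profile (r,z), 10 vertices: (2,0) (2.5,0) (7,2) (19.5,17) (19,28) (15,38) (12,40) (7.5,37) (6.5,35.5) (2,24)
edge 0: (2,0)→(2.5,0)  cross = 2·0 − 2.5·0 = 0.0000; (r_i+r_j)·cross = 4.5·0.0000 = 0.0000
edge 1: (2.5,0)→(7,2)  cross = 2.5·2 − 7·0 = 5.0000; (r_i+r_j)·cross = 9.5·5.0000 = 47.5000
edge 2: (7,2)→(19.5,17)  cross = 7·17 − 19.5·2 = 80.0000; (r_i+r_j)·cross = 26.5·80.0000 = 2120.0000
edge 3: (19.5,17)→(19,28)  cross = 19.5·28 − 19·17 = 223.0000; (r_i+r_j)·cross = 38.5·223.0000 = 8585.5000
edge 4: (19,28)→(15,38)  cross = 19·38 − 15·28 = 302.0000; (r_i+r_j)·cross = 34·302.0000 = 10268.0000
edge 5: (15,38)→(12,40)  cross = 15·40 − 12·38 = 144.0000; (r_i+r_j)·cross = 27·144.0000 = 3888.0000
edge 6: (12,40)→(7.5,37)  cross = 12·37 − 7.5·40 = 144.0000; (r_i+r_j)·cross = 19.5·144.0000 = 2808.0000
edge 7: (7.5,37)→(6.5,35.5)  cross = 7.5·35.5 − 6.5·37 = 25.7500; (r_i+r_j)·cross = 14·25.7500 = 360.5000
edge 8: (6.5,35.5)→(2,24)  cross = 6.5·24 − 2·35.5 = 85.0000; (r_i+r_j)·cross = 8.5·85.0000 = 722.5000
edge 9: (2,24)→(2,0)  cross = 2·0 − 2·24 = -48.0000; (r_i+r_j)·cross = 4·-48.0000 = -192.0000
Σcross = 960.7500 → A = |Σcross|/2 = 480.3750 mm²
Σ(r_i+r_j)·cross = 28608.0000 → first moment M = |Σ|/6 = 4768.0000
R_c = M/A = 4768.0000/480.3750 = 9.9256 mm
θ = 183° = 3.193953 rad
V = θ·R_c·A = 3.193953·9.9256·480.3750 = 15228.766 mm³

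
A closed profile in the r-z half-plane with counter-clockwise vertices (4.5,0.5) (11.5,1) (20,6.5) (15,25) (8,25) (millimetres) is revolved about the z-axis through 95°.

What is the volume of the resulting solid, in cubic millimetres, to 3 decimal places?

Profile (r,z), 5 vertices: (4.5,0.5) (11.5,1) (20,6.5) (15,25) (8,25)
edge 0: (4.5,0.5)→(11.5,1)  cross = 4.5·1 − 11.5·0.5 = -1.2500; (r_i+r_j)·cross = 16·-1.2500 = -20.0000
edge 1: (11.5,1)→(20,6.5)  cross = 11.5·6.5 − 20·1 = 54.7500; (r_i+r_j)·cross = 31.5·54.7500 = 1724.6250
edge 2: (20,6.5)→(15,25)  cross = 20·25 − 15·6.5 = 402.5000; (r_i+r_j)·cross = 35·402.5000 = 14087.5000
edge 3: (15,25)→(8,25)  cross = 15·25 − 8·25 = 175.0000; (r_i+r_j)·cross = 23·175.0000 = 4025.0000
edge 4: (8,25)→(4.5,0.5)  cross = 8·0.5 − 4.5·25 = -108.5000; (r_i+r_j)·cross = 12.5·-108.5000 = -1356.2500
Σcross = 522.5000 → A = |Σcross|/2 = 261.2500 mm²
Σ(r_i+r_j)·cross = 18460.8750 → first moment M = |Σ|/6 = 3076.8125
R_c = M/A = 3076.8125/261.2500 = 11.7773 mm
θ = 95° = 1.658063 rad
V = θ·R_c·A = 1.658063·11.7773·261.2500 = 5101.548 mm³

Volume = 5101.548 mm³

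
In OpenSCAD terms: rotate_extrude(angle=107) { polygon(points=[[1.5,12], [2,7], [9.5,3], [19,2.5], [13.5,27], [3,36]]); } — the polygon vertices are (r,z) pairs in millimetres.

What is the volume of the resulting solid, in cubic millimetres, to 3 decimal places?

Profile (r,z), 6 vertices: (1.5,12) (2,7) (9.5,3) (19,2.5) (13.5,27) (3,36)
edge 0: (1.5,12)→(2,7)  cross = 1.5·7 − 2·12 = -13.5000; (r_i+r_j)·cross = 3.5·-13.5000 = -47.2500
edge 1: (2,7)→(9.5,3)  cross = 2·3 − 9.5·7 = -60.5000; (r_i+r_j)·cross = 11.5·-60.5000 = -695.7500
edge 2: (9.5,3)→(19,2.5)  cross = 9.5·2.5 − 19·3 = -33.2500; (r_i+r_j)·cross = 28.5·-33.2500 = -947.6250
edge 3: (19,2.5)→(13.5,27)  cross = 19·27 − 13.5·2.5 = 479.2500; (r_i+r_j)·cross = 32.5·479.2500 = 15575.6250
edge 4: (13.5,27)→(3,36)  cross = 13.5·36 − 3·27 = 405.0000; (r_i+r_j)·cross = 16.5·405.0000 = 6682.5000
edge 5: (3,36)→(1.5,12)  cross = 3·12 − 1.5·36 = -18.0000; (r_i+r_j)·cross = 4.5·-18.0000 = -81.0000
Σcross = 759.0000 → A = |Σcross|/2 = 379.5000 mm²
Σ(r_i+r_j)·cross = 20486.5000 → first moment M = |Σ|/6 = 3414.4167
R_c = M/A = 3414.4167/379.5000 = 8.9971 mm
θ = 107° = 1.867502 rad
V = θ·R_c·A = 1.867502·8.9971·379.5000 = 6376.431 mm³

Volume = 6376.431 mm³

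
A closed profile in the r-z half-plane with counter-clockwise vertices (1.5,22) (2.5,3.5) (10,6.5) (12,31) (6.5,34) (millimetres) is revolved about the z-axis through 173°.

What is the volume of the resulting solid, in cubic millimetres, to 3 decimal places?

Volume = 4643.301 mm³

Profile (r,z), 5 vertices: (1.5,22) (2.5,3.5) (10,6.5) (12,31) (6.5,34)
edge 0: (1.5,22)→(2.5,3.5)  cross = 1.5·3.5 − 2.5·22 = -49.7500; (r_i+r_j)·cross = 4·-49.7500 = -199.0000
edge 1: (2.5,3.5)→(10,6.5)  cross = 2.5·6.5 − 10·3.5 = -18.7500; (r_i+r_j)·cross = 12.5·-18.7500 = -234.3750
edge 2: (10,6.5)→(12,31)  cross = 10·31 − 12·6.5 = 232.0000; (r_i+r_j)·cross = 22·232.0000 = 5104.0000
edge 3: (12,31)→(6.5,34)  cross = 12·34 − 6.5·31 = 206.5000; (r_i+r_j)·cross = 18.5·206.5000 = 3820.2500
edge 4: (6.5,34)→(1.5,22)  cross = 6.5·22 − 1.5·34 = 92.0000; (r_i+r_j)·cross = 8·92.0000 = 736.0000
Σcross = 462.0000 → A = |Σcross|/2 = 231.0000 mm²
Σ(r_i+r_j)·cross = 9226.8750 → first moment M = |Σ|/6 = 1537.8125
R_c = M/A = 1537.8125/231.0000 = 6.6572 mm
θ = 173° = 3.019420 rad
V = θ·R_c·A = 3.019420·6.6572·231.0000 = 4643.301 mm³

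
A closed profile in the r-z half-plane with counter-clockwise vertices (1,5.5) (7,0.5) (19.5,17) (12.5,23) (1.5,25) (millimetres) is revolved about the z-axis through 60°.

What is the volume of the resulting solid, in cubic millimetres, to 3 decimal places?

Volume = 2442.283 mm³

Profile (r,z), 5 vertices: (1,5.5) (7,0.5) (19.5,17) (12.5,23) (1.5,25)
edge 0: (1,5.5)→(7,0.5)  cross = 1·0.5 − 7·5.5 = -38.0000; (r_i+r_j)·cross = 8·-38.0000 = -304.0000
edge 1: (7,0.5)→(19.5,17)  cross = 7·17 − 19.5·0.5 = 109.2500; (r_i+r_j)·cross = 26.5·109.2500 = 2895.1250
edge 2: (19.5,17)→(12.5,23)  cross = 19.5·23 − 12.5·17 = 236.0000; (r_i+r_j)·cross = 32·236.0000 = 7552.0000
edge 3: (12.5,23)→(1.5,25)  cross = 12.5·25 − 1.5·23 = 278.0000; (r_i+r_j)·cross = 14·278.0000 = 3892.0000
edge 4: (1.5,25)→(1,5.5)  cross = 1.5·5.5 − 1·25 = -16.7500; (r_i+r_j)·cross = 2.5·-16.7500 = -41.8750
Σcross = 568.5000 → A = |Σcross|/2 = 284.2500 mm²
Σ(r_i+r_j)·cross = 13993.2500 → first moment M = |Σ|/6 = 2332.2083
R_c = M/A = 2332.2083/284.2500 = 8.2048 mm
θ = 60° = 1.047198 rad
V = θ·R_c·A = 1.047198·8.2048·284.2500 = 2442.283 mm³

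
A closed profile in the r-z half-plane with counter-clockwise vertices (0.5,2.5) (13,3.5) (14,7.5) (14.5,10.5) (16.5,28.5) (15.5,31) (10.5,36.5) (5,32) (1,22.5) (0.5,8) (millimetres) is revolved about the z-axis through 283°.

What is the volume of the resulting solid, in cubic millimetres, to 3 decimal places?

Volume = 17087.960 mm³

Profile (r,z), 10 vertices: (0.5,2.5) (13,3.5) (14,7.5) (14.5,10.5) (16.5,28.5) (15.5,31) (10.5,36.5) (5,32) (1,22.5) (0.5,8)
edge 0: (0.5,2.5)→(13,3.5)  cross = 0.5·3.5 − 13·2.5 = -30.7500; (r_i+r_j)·cross = 13.5·-30.7500 = -415.1250
edge 1: (13,3.5)→(14,7.5)  cross = 13·7.5 − 14·3.5 = 48.5000; (r_i+r_j)·cross = 27·48.5000 = 1309.5000
edge 2: (14,7.5)→(14.5,10.5)  cross = 14·10.5 − 14.5·7.5 = 38.2500; (r_i+r_j)·cross = 28.5·38.2500 = 1090.1250
edge 3: (14.5,10.5)→(16.5,28.5)  cross = 14.5·28.5 − 16.5·10.5 = 240.0000; (r_i+r_j)·cross = 31·240.0000 = 7440.0000
edge 4: (16.5,28.5)→(15.5,31)  cross = 16.5·31 − 15.5·28.5 = 69.7500; (r_i+r_j)·cross = 32·69.7500 = 2232.0000
edge 5: (15.5,31)→(10.5,36.5)  cross = 15.5·36.5 − 10.5·31 = 240.2500; (r_i+r_j)·cross = 26·240.2500 = 6246.5000
edge 6: (10.5,36.5)→(5,32)  cross = 10.5·32 − 5·36.5 = 153.5000; (r_i+r_j)·cross = 15.5·153.5000 = 2379.2500
edge 7: (5,32)→(1,22.5)  cross = 5·22.5 − 1·32 = 80.5000; (r_i+r_j)·cross = 6·80.5000 = 483.0000
edge 8: (1,22.5)→(0.5,8)  cross = 1·8 − 0.5·22.5 = -3.2500; (r_i+r_j)·cross = 1.5·-3.2500 = -4.8750
edge 9: (0.5,8)→(0.5,2.5)  cross = 0.5·2.5 − 0.5·8 = -2.7500; (r_i+r_j)·cross = 1·-2.7500 = -2.7500
Σcross = 834.0000 → A = |Σcross|/2 = 417.0000 mm²
Σ(r_i+r_j)·cross = 20757.6250 → first moment M = |Σ|/6 = 3459.6042
R_c = M/A = 3459.6042/417.0000 = 8.2964 mm
θ = 283° = 4.939282 rad
V = θ·R_c·A = 4.939282·8.2964·417.0000 = 17087.960 mm³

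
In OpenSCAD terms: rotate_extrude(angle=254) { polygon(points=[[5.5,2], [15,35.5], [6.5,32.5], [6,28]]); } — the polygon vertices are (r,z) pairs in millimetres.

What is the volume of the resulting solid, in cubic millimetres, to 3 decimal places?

Profile (r,z), 4 vertices: (5.5,2) (15,35.5) (6.5,32.5) (6,28)
edge 0: (5.5,2)→(15,35.5)  cross = 5.5·35.5 − 15·2 = 165.2500; (r_i+r_j)·cross = 20.5·165.2500 = 3387.6250
edge 1: (15,35.5)→(6.5,32.5)  cross = 15·32.5 − 6.5·35.5 = 256.7500; (r_i+r_j)·cross = 21.5·256.7500 = 5520.1250
edge 2: (6.5,32.5)→(6,28)  cross = 6.5·28 − 6·32.5 = -13.0000; (r_i+r_j)·cross = 12.5·-13.0000 = -162.5000
edge 3: (6,28)→(5.5,2)  cross = 6·2 − 5.5·28 = -142.0000; (r_i+r_j)·cross = 11.5·-142.0000 = -1633.0000
Σcross = 267.0000 → A = |Σcross|/2 = 133.5000 mm²
Σ(r_i+r_j)·cross = 7112.2500 → first moment M = |Σ|/6 = 1185.3750
R_c = M/A = 1185.3750/133.5000 = 8.8792 mm
θ = 254° = 4.433136 rad
V = θ·R_c·A = 4.433136·8.8792·133.5000 = 5254.929 mm³

Volume = 5254.929 mm³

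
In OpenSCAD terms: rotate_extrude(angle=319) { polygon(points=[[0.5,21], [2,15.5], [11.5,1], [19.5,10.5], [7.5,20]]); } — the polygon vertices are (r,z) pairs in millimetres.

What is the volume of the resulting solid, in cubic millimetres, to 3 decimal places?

Profile (r,z), 5 vertices: (0.5,21) (2,15.5) (11.5,1) (19.5,10.5) (7.5,20)
edge 0: (0.5,21)→(2,15.5)  cross = 0.5·15.5 − 2·21 = -34.2500; (r_i+r_j)·cross = 2.5·-34.2500 = -85.6250
edge 1: (2,15.5)→(11.5,1)  cross = 2·1 − 11.5·15.5 = -176.2500; (r_i+r_j)·cross = 13.5·-176.2500 = -2379.3750
edge 2: (11.5,1)→(19.5,10.5)  cross = 11.5·10.5 − 19.5·1 = 101.2500; (r_i+r_j)·cross = 31·101.2500 = 3138.7500
edge 3: (19.5,10.5)→(7.5,20)  cross = 19.5·20 − 7.5·10.5 = 311.2500; (r_i+r_j)·cross = 27·311.2500 = 8403.7500
edge 4: (7.5,20)→(0.5,21)  cross = 7.5·21 − 0.5·20 = 147.5000; (r_i+r_j)·cross = 8·147.5000 = 1180.0000
Σcross = 349.5000 → A = |Σcross|/2 = 174.7500 mm²
Σ(r_i+r_j)·cross = 10257.5000 → first moment M = |Σ|/6 = 1709.5833
R_c = M/A = 1709.5833/174.7500 = 9.7830 mm
θ = 319° = 5.567600 rad
V = θ·R_c·A = 5.567600·9.7830·174.7500 = 9518.277 mm³

Volume = 9518.277 mm³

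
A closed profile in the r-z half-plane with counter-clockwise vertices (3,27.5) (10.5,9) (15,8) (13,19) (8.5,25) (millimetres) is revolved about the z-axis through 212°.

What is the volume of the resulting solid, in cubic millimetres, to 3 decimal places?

Volume = 3437.854 mm³

Profile (r,z), 5 vertices: (3,27.5) (10.5,9) (15,8) (13,19) (8.5,25)
edge 0: (3,27.5)→(10.5,9)  cross = 3·9 − 10.5·27.5 = -261.7500; (r_i+r_j)·cross = 13.5·-261.7500 = -3533.6250
edge 1: (10.5,9)→(15,8)  cross = 10.5·8 − 15·9 = -51.0000; (r_i+r_j)·cross = 25.5·-51.0000 = -1300.5000
edge 2: (15,8)→(13,19)  cross = 15·19 − 13·8 = 181.0000; (r_i+r_j)·cross = 28·181.0000 = 5068.0000
edge 3: (13,19)→(8.5,25)  cross = 13·25 − 8.5·19 = 163.5000; (r_i+r_j)·cross = 21.5·163.5000 = 3515.2500
edge 4: (8.5,25)→(3,27.5)  cross = 8.5·27.5 − 3·25 = 158.7500; (r_i+r_j)·cross = 11.5·158.7500 = 1825.6250
Σcross = 190.5000 → A = |Σcross|/2 = 95.2500 mm²
Σ(r_i+r_j)·cross = 5574.7500 → first moment M = |Σ|/6 = 929.1250
R_c = M/A = 929.1250/95.2500 = 9.7546 mm
θ = 212° = 3.700098 rad
V = θ·R_c·A = 3.700098·9.7546·95.2500 = 3437.854 mm³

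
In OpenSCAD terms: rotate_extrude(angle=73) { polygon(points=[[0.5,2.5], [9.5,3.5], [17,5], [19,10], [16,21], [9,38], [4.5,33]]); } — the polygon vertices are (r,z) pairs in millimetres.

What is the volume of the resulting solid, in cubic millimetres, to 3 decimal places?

Volume = 4815.371 mm³

Profile (r,z), 7 vertices: (0.5,2.5) (9.5,3.5) (17,5) (19,10) (16,21) (9,38) (4.5,33)
edge 0: (0.5,2.5)→(9.5,3.5)  cross = 0.5·3.5 − 9.5·2.5 = -22.0000; (r_i+r_j)·cross = 10·-22.0000 = -220.0000
edge 1: (9.5,3.5)→(17,5)  cross = 9.5·5 − 17·3.5 = -12.0000; (r_i+r_j)·cross = 26.5·-12.0000 = -318.0000
edge 2: (17,5)→(19,10)  cross = 17·10 − 19·5 = 75.0000; (r_i+r_j)·cross = 36·75.0000 = 2700.0000
edge 3: (19,10)→(16,21)  cross = 19·21 − 16·10 = 239.0000; (r_i+r_j)·cross = 35·239.0000 = 8365.0000
edge 4: (16,21)→(9,38)  cross = 16·38 − 9·21 = 419.0000; (r_i+r_j)·cross = 25·419.0000 = 10475.0000
edge 5: (9,38)→(4.5,33)  cross = 9·33 − 4.5·38 = 126.0000; (r_i+r_j)·cross = 13.5·126.0000 = 1701.0000
edge 6: (4.5,33)→(0.5,2.5)  cross = 4.5·2.5 − 0.5·33 = -5.2500; (r_i+r_j)·cross = 5·-5.2500 = -26.2500
Σcross = 819.7500 → A = |Σcross|/2 = 409.8750 mm²
Σ(r_i+r_j)·cross = 22676.7500 → first moment M = |Σ|/6 = 3779.4583
R_c = M/A = 3779.4583/409.8750 = 9.2210 mm
θ = 73° = 1.274090 rad
V = θ·R_c·A = 1.274090·9.2210·409.8750 = 4815.371 mm³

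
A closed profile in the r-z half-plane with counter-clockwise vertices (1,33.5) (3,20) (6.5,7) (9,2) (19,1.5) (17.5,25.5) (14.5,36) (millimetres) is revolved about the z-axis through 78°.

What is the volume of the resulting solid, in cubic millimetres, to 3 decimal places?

Profile (r,z), 7 vertices: (1,33.5) (3,20) (6.5,7) (9,2) (19,1.5) (17.5,25.5) (14.5,36)
edge 0: (1,33.5)→(3,20)  cross = 1·20 − 3·33.5 = -80.5000; (r_i+r_j)·cross = 4·-80.5000 = -322.0000
edge 1: (3,20)→(6.5,7)  cross = 3·7 − 6.5·20 = -109.0000; (r_i+r_j)·cross = 9.5·-109.0000 = -1035.5000
edge 2: (6.5,7)→(9,2)  cross = 6.5·2 − 9·7 = -50.0000; (r_i+r_j)·cross = 15.5·-50.0000 = -775.0000
edge 3: (9,2)→(19,1.5)  cross = 9·1.5 − 19·2 = -24.5000; (r_i+r_j)·cross = 28·-24.5000 = -686.0000
edge 4: (19,1.5)→(17.5,25.5)  cross = 19·25.5 − 17.5·1.5 = 458.2500; (r_i+r_j)·cross = 36.5·458.2500 = 16726.1250
edge 5: (17.5,25.5)→(14.5,36)  cross = 17.5·36 − 14.5·25.5 = 260.2500; (r_i+r_j)·cross = 32·260.2500 = 8328.0000
edge 6: (14.5,36)→(1,33.5)  cross = 14.5·33.5 − 1·36 = 449.7500; (r_i+r_j)·cross = 15.5·449.7500 = 6971.1250
Σcross = 904.2500 → A = |Σcross|/2 = 452.1250 mm²
Σ(r_i+r_j)·cross = 29206.7500 → first moment M = |Σ|/6 = 4867.7917
R_c = M/A = 4867.7917/452.1250 = 10.7665 mm
θ = 78° = 1.361357 rad
V = θ·R_c·A = 1.361357·10.7665·452.1250 = 6626.801 mm³

Volume = 6626.801 mm³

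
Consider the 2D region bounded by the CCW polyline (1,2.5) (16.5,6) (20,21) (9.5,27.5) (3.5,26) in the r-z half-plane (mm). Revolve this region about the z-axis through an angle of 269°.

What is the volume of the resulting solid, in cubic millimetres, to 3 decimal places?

Profile (r,z), 5 vertices: (1,2.5) (16.5,6) (20,21) (9.5,27.5) (3.5,26)
edge 0: (1,2.5)→(16.5,6)  cross = 1·6 − 16.5·2.5 = -35.2500; (r_i+r_j)·cross = 17.5·-35.2500 = -616.8750
edge 1: (16.5,6)→(20,21)  cross = 16.5·21 − 20·6 = 226.5000; (r_i+r_j)·cross = 36.5·226.5000 = 8267.2500
edge 2: (20,21)→(9.5,27.5)  cross = 20·27.5 − 9.5·21 = 350.5000; (r_i+r_j)·cross = 29.5·350.5000 = 10339.7500
edge 3: (9.5,27.5)→(3.5,26)  cross = 9.5·26 − 3.5·27.5 = 150.7500; (r_i+r_j)·cross = 13·150.7500 = 1959.7500
edge 4: (3.5,26)→(1,2.5)  cross = 3.5·2.5 − 1·26 = -17.2500; (r_i+r_j)·cross = 4.5·-17.2500 = -77.6250
Σcross = 675.2500 → A = |Σcross|/2 = 337.6250 mm²
Σ(r_i+r_j)·cross = 19872.2500 → first moment M = |Σ|/6 = 3312.0417
R_c = M/A = 3312.0417/337.6250 = 9.8098 mm
θ = 269° = 4.694936 rad
V = θ·R_c·A = 4.694936·9.8098·337.6250 = 15549.823 mm³

Volume = 15549.823 mm³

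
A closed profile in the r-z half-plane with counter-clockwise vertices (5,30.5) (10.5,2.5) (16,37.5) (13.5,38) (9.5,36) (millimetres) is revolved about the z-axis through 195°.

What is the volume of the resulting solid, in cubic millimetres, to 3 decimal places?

Volume = 6847.767 mm³

Profile (r,z), 5 vertices: (5,30.5) (10.5,2.5) (16,37.5) (13.5,38) (9.5,36)
edge 0: (5,30.5)→(10.5,2.5)  cross = 5·2.5 − 10.5·30.5 = -307.7500; (r_i+r_j)·cross = 15.5·-307.7500 = -4770.1250
edge 1: (10.5,2.5)→(16,37.5)  cross = 10.5·37.5 − 16·2.5 = 353.7500; (r_i+r_j)·cross = 26.5·353.7500 = 9374.3750
edge 2: (16,37.5)→(13.5,38)  cross = 16·38 − 13.5·37.5 = 101.7500; (r_i+r_j)·cross = 29.5·101.7500 = 3001.6250
edge 3: (13.5,38)→(9.5,36)  cross = 13.5·36 − 9.5·38 = 125.0000; (r_i+r_j)·cross = 23·125.0000 = 2875.0000
edge 4: (9.5,36)→(5,30.5)  cross = 9.5·30.5 − 5·36 = 109.7500; (r_i+r_j)·cross = 14.5·109.7500 = 1591.3750
Σcross = 382.5000 → A = |Σcross|/2 = 191.2500 mm²
Σ(r_i+r_j)·cross = 12072.2500 → first moment M = |Σ|/6 = 2012.0417
R_c = M/A = 2012.0417/191.2500 = 10.5205 mm
θ = 195° = 3.403392 rad
V = θ·R_c·A = 3.403392·10.5205·191.2500 = 6847.767 mm³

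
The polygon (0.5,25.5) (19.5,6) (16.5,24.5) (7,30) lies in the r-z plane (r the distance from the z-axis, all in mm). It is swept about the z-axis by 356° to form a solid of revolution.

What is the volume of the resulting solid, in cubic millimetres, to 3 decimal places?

Volume = 13025.817 mm³

Profile (r,z), 4 vertices: (0.5,25.5) (19.5,6) (16.5,24.5) (7,30)
edge 0: (0.5,25.5)→(19.5,6)  cross = 0.5·6 − 19.5·25.5 = -494.2500; (r_i+r_j)·cross = 20·-494.2500 = -9885.0000
edge 1: (19.5,6)→(16.5,24.5)  cross = 19.5·24.5 − 16.5·6 = 378.7500; (r_i+r_j)·cross = 36·378.7500 = 13635.0000
edge 2: (16.5,24.5)→(7,30)  cross = 16.5·30 − 7·24.5 = 323.5000; (r_i+r_j)·cross = 23.5·323.5000 = 7602.2500
edge 3: (7,30)→(0.5,25.5)  cross = 7·25.5 − 0.5·30 = 163.5000; (r_i+r_j)·cross = 7.5·163.5000 = 1226.2500
Σcross = 371.5000 → A = |Σcross|/2 = 185.7500 mm²
Σ(r_i+r_j)·cross = 12578.5000 → first moment M = |Σ|/6 = 2096.4167
R_c = M/A = 2096.4167/185.7500 = 11.2862 mm
θ = 356° = 6.213372 rad
V = θ·R_c·A = 6.213372·11.2862·185.7500 = 13025.817 mm³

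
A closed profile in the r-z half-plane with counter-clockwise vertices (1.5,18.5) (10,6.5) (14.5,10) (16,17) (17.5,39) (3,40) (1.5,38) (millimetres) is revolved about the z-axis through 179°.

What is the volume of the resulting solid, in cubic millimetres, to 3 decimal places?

Volume = 12396.715 mm³

Profile (r,z), 7 vertices: (1.5,18.5) (10,6.5) (14.5,10) (16,17) (17.5,39) (3,40) (1.5,38)
edge 0: (1.5,18.5)→(10,6.5)  cross = 1.5·6.5 − 10·18.5 = -175.2500; (r_i+r_j)·cross = 11.5·-175.2500 = -2015.3750
edge 1: (10,6.5)→(14.5,10)  cross = 10·10 − 14.5·6.5 = 5.7500; (r_i+r_j)·cross = 24.5·5.7500 = 140.8750
edge 2: (14.5,10)→(16,17)  cross = 14.5·17 − 16·10 = 86.5000; (r_i+r_j)·cross = 30.5·86.5000 = 2638.2500
edge 3: (16,17)→(17.5,39)  cross = 16·39 − 17.5·17 = 326.5000; (r_i+r_j)·cross = 33.5·326.5000 = 10937.7500
edge 4: (17.5,39)→(3,40)  cross = 17.5·40 − 3·39 = 583.0000; (r_i+r_j)·cross = 20.5·583.0000 = 11951.5000
edge 5: (3,40)→(1.5,38)  cross = 3·38 − 1.5·40 = 54.0000; (r_i+r_j)·cross = 4.5·54.0000 = 243.0000
edge 6: (1.5,38)→(1.5,18.5)  cross = 1.5·18.5 − 1.5·38 = -29.2500; (r_i+r_j)·cross = 3·-29.2500 = -87.7500
Σcross = 851.2500 → A = |Σcross|/2 = 425.6250 mm²
Σ(r_i+r_j)·cross = 23808.2500 → first moment M = |Σ|/6 = 3968.0417
R_c = M/A = 3968.0417/425.6250 = 9.3229 mm
θ = 179° = 3.124139 rad
V = θ·R_c·A = 3.124139·9.3229·425.6250 = 12396.715 mm³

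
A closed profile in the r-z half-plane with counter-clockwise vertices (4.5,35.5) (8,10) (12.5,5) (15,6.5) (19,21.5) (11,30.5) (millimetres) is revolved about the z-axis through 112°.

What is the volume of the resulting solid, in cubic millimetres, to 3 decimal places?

Profile (r,z), 6 vertices: (4.5,35.5) (8,10) (12.5,5) (15,6.5) (19,21.5) (11,30.5)
edge 0: (4.5,35.5)→(8,10)  cross = 4.5·10 − 8·35.5 = -239.0000; (r_i+r_j)·cross = 12.5·-239.0000 = -2987.5000
edge 1: (8,10)→(12.5,5)  cross = 8·5 − 12.5·10 = -85.0000; (r_i+r_j)·cross = 20.5·-85.0000 = -1742.5000
edge 2: (12.5,5)→(15,6.5)  cross = 12.5·6.5 − 15·5 = 6.2500; (r_i+r_j)·cross = 27.5·6.2500 = 171.8750
edge 3: (15,6.5)→(19,21.5)  cross = 15·21.5 − 19·6.5 = 199.0000; (r_i+r_j)·cross = 34·199.0000 = 6766.0000
edge 4: (19,21.5)→(11,30.5)  cross = 19·30.5 − 11·21.5 = 343.0000; (r_i+r_j)·cross = 30·343.0000 = 10290.0000
edge 5: (11,30.5)→(4.5,35.5)  cross = 11·35.5 − 4.5·30.5 = 253.2500; (r_i+r_j)·cross = 15.5·253.2500 = 3925.3750
Σcross = 477.5000 → A = |Σcross|/2 = 238.7500 mm²
Σ(r_i+r_j)·cross = 16423.2500 → first moment M = |Σ|/6 = 2737.2083
R_c = M/A = 2737.2083/238.7500 = 11.4647 mm
θ = 112° = 1.954769 rad
V = θ·R_c·A = 1.954769·11.4647·238.7500 = 5350.609 mm³

Volume = 5350.609 mm³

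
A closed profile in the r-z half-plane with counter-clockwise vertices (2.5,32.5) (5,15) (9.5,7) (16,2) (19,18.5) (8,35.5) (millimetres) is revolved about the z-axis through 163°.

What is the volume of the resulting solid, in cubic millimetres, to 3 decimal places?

Profile (r,z), 6 vertices: (2.5,32.5) (5,15) (9.5,7) (16,2) (19,18.5) (8,35.5)
edge 0: (2.5,32.5)→(5,15)  cross = 2.5·15 − 5·32.5 = -125.0000; (r_i+r_j)·cross = 7.5·-125.0000 = -937.5000
edge 1: (5,15)→(9.5,7)  cross = 5·7 − 9.5·15 = -107.5000; (r_i+r_j)·cross = 14.5·-107.5000 = -1558.7500
edge 2: (9.5,7)→(16,2)  cross = 9.5·2 − 16·7 = -93.0000; (r_i+r_j)·cross = 25.5·-93.0000 = -2371.5000
edge 3: (16,2)→(19,18.5)  cross = 16·18.5 − 19·2 = 258.0000; (r_i+r_j)·cross = 35·258.0000 = 9030.0000
edge 4: (19,18.5)→(8,35.5)  cross = 19·35.5 − 8·18.5 = 526.5000; (r_i+r_j)·cross = 27·526.5000 = 14215.5000
edge 5: (8,35.5)→(2.5,32.5)  cross = 8·32.5 − 2.5·35.5 = 171.2500; (r_i+r_j)·cross = 10.5·171.2500 = 1798.1250
Σcross = 630.2500 → A = |Σcross|/2 = 315.1250 mm²
Σ(r_i+r_j)·cross = 20175.8750 → first moment M = |Σ|/6 = 3362.6458
R_c = M/A = 3362.6458/315.1250 = 10.6708 mm
θ = 163° = 2.844887 rad
V = θ·R_c·A = 2.844887·10.6708·315.1250 = 9566.346 mm³

Volume = 9566.346 mm³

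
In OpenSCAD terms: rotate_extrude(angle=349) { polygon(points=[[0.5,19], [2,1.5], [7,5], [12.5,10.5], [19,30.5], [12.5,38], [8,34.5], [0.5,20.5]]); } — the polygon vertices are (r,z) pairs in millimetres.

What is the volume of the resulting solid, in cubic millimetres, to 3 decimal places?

Volume = 20741.421 mm³

Profile (r,z), 8 vertices: (0.5,19) (2,1.5) (7,5) (12.5,10.5) (19,30.5) (12.5,38) (8,34.5) (0.5,20.5)
edge 0: (0.5,19)→(2,1.5)  cross = 0.5·1.5 − 2·19 = -37.2500; (r_i+r_j)·cross = 2.5·-37.2500 = -93.1250
edge 1: (2,1.5)→(7,5)  cross = 2·5 − 7·1.5 = -0.5000; (r_i+r_j)·cross = 9·-0.5000 = -4.5000
edge 2: (7,5)→(12.5,10.5)  cross = 7·10.5 − 12.5·5 = 11.0000; (r_i+r_j)·cross = 19.5·11.0000 = 214.5000
edge 3: (12.5,10.5)→(19,30.5)  cross = 12.5·30.5 − 19·10.5 = 181.7500; (r_i+r_j)·cross = 31.5·181.7500 = 5725.1250
edge 4: (19,30.5)→(12.5,38)  cross = 19·38 − 12.5·30.5 = 340.7500; (r_i+r_j)·cross = 31.5·340.7500 = 10733.6250
edge 5: (12.5,38)→(8,34.5)  cross = 12.5·34.5 − 8·38 = 127.2500; (r_i+r_j)·cross = 20.5·127.2500 = 2608.6250
edge 6: (8,34.5)→(0.5,20.5)  cross = 8·20.5 − 0.5·34.5 = 146.7500; (r_i+r_j)·cross = 8.5·146.7500 = 1247.3750
edge 7: (0.5,20.5)→(0.5,19)  cross = 0.5·19 − 0.5·20.5 = -0.7500; (r_i+r_j)·cross = 1·-0.7500 = -0.7500
Σcross = 769.0000 → A = |Σcross|/2 = 384.5000 mm²
Σ(r_i+r_j)·cross = 20430.8750 → first moment M = |Σ|/6 = 3405.1458
R_c = M/A = 3405.1458/384.5000 = 8.8560 mm
θ = 349° = 6.091199 rad
V = θ·R_c·A = 6.091199·8.8560·384.5000 = 20741.421 mm³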